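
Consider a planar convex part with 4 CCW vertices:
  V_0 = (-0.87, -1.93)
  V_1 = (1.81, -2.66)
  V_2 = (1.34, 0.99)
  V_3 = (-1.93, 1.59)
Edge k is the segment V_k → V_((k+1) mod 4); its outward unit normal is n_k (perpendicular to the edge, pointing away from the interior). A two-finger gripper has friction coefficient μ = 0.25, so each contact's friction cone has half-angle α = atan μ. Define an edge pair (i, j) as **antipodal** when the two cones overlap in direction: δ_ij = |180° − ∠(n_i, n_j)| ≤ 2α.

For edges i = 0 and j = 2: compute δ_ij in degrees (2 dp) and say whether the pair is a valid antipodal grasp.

α = atan 0.25 = 14.04°;  2α = 28.07°
edge 0: e_0 = (+2.68, -0.73);  n_0 = (-0.2628, -0.9648)
edge 2: e_2 = (-3.27, +0.60);  n_2 = (+0.1805, +0.9836)
∠(n_0, n_2) = 175.16°
δ = |180° − 175.16°| = 4.84°
4.84° ≤ 2α = 28.07°  →  valid

δ = 4.84°, valid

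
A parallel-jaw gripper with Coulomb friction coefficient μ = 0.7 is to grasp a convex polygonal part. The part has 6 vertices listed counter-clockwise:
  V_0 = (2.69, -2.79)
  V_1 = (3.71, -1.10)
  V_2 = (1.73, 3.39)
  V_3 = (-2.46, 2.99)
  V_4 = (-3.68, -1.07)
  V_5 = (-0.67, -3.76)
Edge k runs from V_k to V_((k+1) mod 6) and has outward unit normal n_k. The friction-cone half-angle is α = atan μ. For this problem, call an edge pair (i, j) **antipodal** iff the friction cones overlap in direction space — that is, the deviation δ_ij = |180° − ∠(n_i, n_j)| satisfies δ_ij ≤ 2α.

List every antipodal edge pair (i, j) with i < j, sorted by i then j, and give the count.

α = atan 0.7 = 34.99°;  2α = 69.98°
n_0 = (+0.8561, -0.5167)
n_1 = (+0.9150, +0.4035)
n_2 = (-0.0950, +0.9955)
n_3 = (-0.9577, +0.2878)
n_4 = (-0.6664, -0.7456)
n_5 = (+0.2774, -0.9608)
  (0,1): δ = 125.09°  ·
  (0,2): δ = 53.43°  ✓
  (0,3): δ = 14.39°  ✓
  (0,4): δ = 79.33°  ·
  (0,5): δ = 137.22°  ·
  (1,2): δ = 108.34°  ·
  (1,3): δ = 40.52°  ✓
  (1,4): δ = 24.42°  ✓
  (1,5): δ = 82.31°  ·
  (2,3): δ = 112.18°  ·
  (2,4): δ = 47.24°  ✓
  (2,5): δ = 10.65°  ✓
  (3,4): δ = 115.06°  ·
  (3,5): δ = 57.17°  ✓
  (4,5): δ = 122.11°  ·
antipodal pairs: 7

count = 7; pairs: (0,2), (0,3), (1,3), (1,4), (2,4), (2,5), (3,5)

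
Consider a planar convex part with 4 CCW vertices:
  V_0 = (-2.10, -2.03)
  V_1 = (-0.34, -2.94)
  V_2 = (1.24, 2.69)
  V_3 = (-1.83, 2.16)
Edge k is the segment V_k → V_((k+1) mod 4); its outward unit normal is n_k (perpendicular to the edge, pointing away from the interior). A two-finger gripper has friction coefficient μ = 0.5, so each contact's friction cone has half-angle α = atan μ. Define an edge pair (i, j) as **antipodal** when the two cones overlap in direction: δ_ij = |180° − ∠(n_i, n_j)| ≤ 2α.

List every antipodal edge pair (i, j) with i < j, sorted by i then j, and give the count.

count = 2; pairs: (0,2), (1,3)

α = atan 0.5 = 26.57°;  2α = 53.13°
n_0 = (-0.4593, -0.8883)
n_1 = (+0.9628, -0.2702)
n_2 = (-0.1701, +0.9854)
n_3 = (-0.9979, +0.0643)
  (0,1): δ = 78.34°  ·
  (0,2): δ = 37.14°  ✓
  (0,3): δ = 113.65°  ·
  (1,2): δ = 64.53°  ·
  (1,3): δ = 11.99°  ✓
  (2,3): δ = 103.48°  ·
antipodal pairs: 2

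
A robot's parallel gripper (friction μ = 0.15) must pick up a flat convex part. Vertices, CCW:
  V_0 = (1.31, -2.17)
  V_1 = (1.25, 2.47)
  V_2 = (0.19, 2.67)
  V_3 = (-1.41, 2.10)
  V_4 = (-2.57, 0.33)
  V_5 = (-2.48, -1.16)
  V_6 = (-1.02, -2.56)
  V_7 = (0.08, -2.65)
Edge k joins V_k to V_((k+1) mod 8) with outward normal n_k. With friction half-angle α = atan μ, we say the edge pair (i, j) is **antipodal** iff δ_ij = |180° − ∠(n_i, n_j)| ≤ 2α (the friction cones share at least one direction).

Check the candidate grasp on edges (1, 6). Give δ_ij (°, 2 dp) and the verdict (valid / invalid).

δ = 6.01°, valid

α = atan 0.15 = 8.53°;  2α = 17.06°
edge 1: e_1 = (-1.06, +0.20);  n_1 = (+0.1854, +0.9827)
edge 6: e_6 = (+1.10, -0.09);  n_6 = (-0.0815, -0.9967)
∠(n_1, n_6) = 173.99°
δ = |180° − 173.99°| = 6.01°
6.01° ≤ 2α = 17.06°  →  valid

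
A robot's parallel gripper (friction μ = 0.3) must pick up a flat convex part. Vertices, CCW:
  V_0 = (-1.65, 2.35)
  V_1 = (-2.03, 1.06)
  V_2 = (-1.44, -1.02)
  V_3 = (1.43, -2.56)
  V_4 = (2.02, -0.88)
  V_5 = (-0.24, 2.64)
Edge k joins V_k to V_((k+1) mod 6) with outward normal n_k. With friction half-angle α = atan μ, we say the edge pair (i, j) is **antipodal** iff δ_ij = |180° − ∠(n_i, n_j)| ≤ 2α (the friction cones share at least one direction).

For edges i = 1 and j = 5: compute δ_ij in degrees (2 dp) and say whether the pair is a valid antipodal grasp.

δ = 85.79°, invalid

α = atan 0.3 = 16.70°;  2α = 33.40°
edge 1: e_1 = (+0.59, -2.08);  n_1 = (-0.9620, -0.2729)
edge 5: e_5 = (-1.41, -0.29);  n_5 = (-0.2015, +0.9795)
∠(n_1, n_5) = 94.21°
δ = |180° − 94.21°| = 85.79°
85.79° > 2α = 33.40°  →  invalid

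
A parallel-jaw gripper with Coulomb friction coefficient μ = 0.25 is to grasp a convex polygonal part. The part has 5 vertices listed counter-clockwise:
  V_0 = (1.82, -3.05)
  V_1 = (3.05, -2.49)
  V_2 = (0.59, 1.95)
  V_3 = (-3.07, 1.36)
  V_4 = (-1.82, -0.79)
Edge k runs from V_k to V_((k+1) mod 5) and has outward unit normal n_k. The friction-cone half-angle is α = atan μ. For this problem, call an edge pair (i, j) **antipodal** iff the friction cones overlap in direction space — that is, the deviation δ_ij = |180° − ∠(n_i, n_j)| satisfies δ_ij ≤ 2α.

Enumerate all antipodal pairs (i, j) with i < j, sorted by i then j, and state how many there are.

count = 2; pairs: (0,2), (1,3)

α = atan 0.25 = 14.04°;  2α = 28.07°
n_0 = (+0.4144, -0.9101)
n_1 = (+0.8747, +0.4846)
n_2 = (-0.1591, +0.9873)
n_3 = (-0.8645, -0.5026)
n_4 = (-0.5275, -0.8496)
  (0,1): δ = 85.49°  ·
  (0,2): δ = 15.32°  ✓
  (0,3): δ = 95.69°  ·
  (0,4): δ = 123.69°  ·
  (1,2): δ = 109.83°  ·
  (1,3): δ = 1.18°  ✓
  (1,4): δ = 29.18°  ·
  (2,3): δ = 68.98°  ·
  (2,4): δ = 40.99°  ·
  (3,4): δ = 152.01°  ·
antipodal pairs: 2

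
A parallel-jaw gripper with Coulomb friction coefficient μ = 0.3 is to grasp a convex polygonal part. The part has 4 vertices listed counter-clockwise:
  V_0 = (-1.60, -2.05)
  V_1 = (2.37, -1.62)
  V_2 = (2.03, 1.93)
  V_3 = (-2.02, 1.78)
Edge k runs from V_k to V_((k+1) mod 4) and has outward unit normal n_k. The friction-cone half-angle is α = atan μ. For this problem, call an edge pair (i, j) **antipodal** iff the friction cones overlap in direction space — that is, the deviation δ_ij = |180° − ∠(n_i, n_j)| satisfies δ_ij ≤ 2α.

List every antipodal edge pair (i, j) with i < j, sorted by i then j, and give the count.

α = atan 0.3 = 16.70°;  2α = 33.40°
n_0 = (+0.1077, -0.9942)
n_1 = (+0.9954, +0.0953)
n_2 = (-0.0370, +0.9993)
n_3 = (-0.9940, -0.1090)
  (0,1): δ = 90.71°  ·
  (0,2): δ = 4.06°  ✓
  (0,3): δ = 90.08°  ·
  (1,2): δ = 93.35°  ·
  (1,3): δ = 0.79°  ✓
  (2,3): δ = 85.86°  ·
antipodal pairs: 2

count = 2; pairs: (0,2), (1,3)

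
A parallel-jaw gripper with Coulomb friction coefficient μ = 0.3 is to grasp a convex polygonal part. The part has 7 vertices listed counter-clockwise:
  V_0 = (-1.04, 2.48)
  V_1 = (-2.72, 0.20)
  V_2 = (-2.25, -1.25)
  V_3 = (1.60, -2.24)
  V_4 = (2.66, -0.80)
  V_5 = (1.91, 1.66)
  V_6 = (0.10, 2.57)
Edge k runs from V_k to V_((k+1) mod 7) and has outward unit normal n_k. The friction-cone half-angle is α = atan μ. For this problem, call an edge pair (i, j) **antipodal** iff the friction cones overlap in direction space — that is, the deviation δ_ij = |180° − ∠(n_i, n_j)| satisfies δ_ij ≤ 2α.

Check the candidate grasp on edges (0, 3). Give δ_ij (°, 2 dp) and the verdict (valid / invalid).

δ = 0.03°, valid

α = atan 0.3 = 16.70°;  2α = 33.40°
edge 0: e_0 = (-1.68, -2.28);  n_0 = (-0.8051, +0.5932)
edge 3: e_3 = (+1.06, +1.44);  n_3 = (+0.8053, -0.5928)
∠(n_0, n_3) = 179.97°
δ = |180° − 179.97°| = 0.03°
0.03° ≤ 2α = 33.40°  →  valid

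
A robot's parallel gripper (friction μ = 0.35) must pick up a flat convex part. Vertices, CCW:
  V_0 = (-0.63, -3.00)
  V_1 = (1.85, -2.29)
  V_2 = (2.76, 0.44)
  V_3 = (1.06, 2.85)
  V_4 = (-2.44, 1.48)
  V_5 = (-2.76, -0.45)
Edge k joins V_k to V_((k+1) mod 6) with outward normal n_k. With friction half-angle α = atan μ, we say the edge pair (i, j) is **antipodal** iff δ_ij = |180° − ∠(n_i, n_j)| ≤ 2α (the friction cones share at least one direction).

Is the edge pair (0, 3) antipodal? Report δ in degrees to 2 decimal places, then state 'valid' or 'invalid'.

δ = 5.40°, valid

α = atan 0.35 = 19.29°;  2α = 38.58°
edge 0: e_0 = (+2.48, +0.71);  n_0 = (+0.2752, -0.9614)
edge 3: e_3 = (-3.50, -1.37);  n_3 = (-0.3645, +0.9312)
∠(n_0, n_3) = 174.60°
δ = |180° − 174.60°| = 5.40°
5.40° ≤ 2α = 38.58°  →  valid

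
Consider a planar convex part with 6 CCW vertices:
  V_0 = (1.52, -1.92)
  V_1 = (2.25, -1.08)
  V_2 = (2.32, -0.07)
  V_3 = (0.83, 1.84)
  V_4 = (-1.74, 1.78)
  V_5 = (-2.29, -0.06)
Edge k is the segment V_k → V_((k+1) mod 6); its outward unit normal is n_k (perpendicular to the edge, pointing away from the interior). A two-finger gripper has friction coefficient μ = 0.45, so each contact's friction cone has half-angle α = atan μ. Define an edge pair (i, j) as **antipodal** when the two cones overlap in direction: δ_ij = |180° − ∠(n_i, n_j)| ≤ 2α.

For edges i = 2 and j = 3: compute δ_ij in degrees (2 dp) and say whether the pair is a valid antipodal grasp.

δ = 126.62°, invalid

α = atan 0.45 = 24.23°;  2α = 48.46°
edge 2: e_2 = (-1.49, +1.91);  n_2 = (+0.7885, +0.6151)
edge 3: e_3 = (-2.57, -0.06);  n_3 = (-0.0233, +0.9997)
∠(n_2, n_3) = 53.38°
δ = |180° − 53.38°| = 126.62°
126.62° > 2α = 48.46°  →  invalid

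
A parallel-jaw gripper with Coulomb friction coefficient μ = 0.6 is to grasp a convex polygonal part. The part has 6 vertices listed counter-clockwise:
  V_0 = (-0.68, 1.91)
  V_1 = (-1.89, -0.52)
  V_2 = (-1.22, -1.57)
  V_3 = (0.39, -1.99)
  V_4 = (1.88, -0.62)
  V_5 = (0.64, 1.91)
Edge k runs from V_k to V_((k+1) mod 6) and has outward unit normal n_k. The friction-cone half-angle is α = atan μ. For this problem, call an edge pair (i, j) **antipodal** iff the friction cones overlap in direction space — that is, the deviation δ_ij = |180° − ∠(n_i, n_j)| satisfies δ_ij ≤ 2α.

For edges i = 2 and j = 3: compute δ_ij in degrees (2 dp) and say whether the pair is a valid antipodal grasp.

α = atan 0.6 = 30.96°;  2α = 61.93°
edge 2: e_2 = (+1.61, -0.42);  n_2 = (-0.2524, -0.9676)
edge 3: e_3 = (+1.49, +1.37);  n_3 = (+0.6768, -0.7361)
∠(n_2, n_3) = 57.22°
δ = |180° − 57.22°| = 122.78°
122.78° > 2α = 61.93°  →  invalid

δ = 122.78°, invalid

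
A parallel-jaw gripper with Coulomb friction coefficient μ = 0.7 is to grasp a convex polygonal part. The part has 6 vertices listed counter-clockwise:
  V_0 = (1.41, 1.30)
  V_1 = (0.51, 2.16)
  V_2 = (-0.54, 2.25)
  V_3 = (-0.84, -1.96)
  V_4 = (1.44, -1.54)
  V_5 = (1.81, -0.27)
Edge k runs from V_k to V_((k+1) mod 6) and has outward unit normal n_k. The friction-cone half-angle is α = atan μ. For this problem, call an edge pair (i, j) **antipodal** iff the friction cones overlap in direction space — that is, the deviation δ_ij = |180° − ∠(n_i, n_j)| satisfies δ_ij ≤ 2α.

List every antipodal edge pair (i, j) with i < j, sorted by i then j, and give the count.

count = 5; pairs: (0,2), (0,3), (1,3), (2,4), (2,5)

α = atan 0.7 = 34.99°;  2α = 69.98°
n_0 = (+0.6909, +0.7230)
n_1 = (+0.0854, +0.9963)
n_2 = (-0.9975, +0.0711)
n_3 = (+0.1812, -0.9835)
n_4 = (+0.9601, -0.2797)
n_5 = (+0.9690, +0.2469)
  (0,1): δ = 141.20°  ·
  (0,2): δ = 50.38°  ✓
  (0,3): δ = 54.14°  ✓
  (0,4): δ = 117.46°  ·
  (0,5): δ = 147.99°  ·
  (1,2): δ = 89.18°  ·
  (1,3): δ = 15.34°  ✓
  (1,4): δ = 78.66°  ·
  (1,5): δ = 109.19°  ·
  (2,3): δ = 75.49°  ·
  (2,4): δ = 12.17°  ✓
  (2,5): δ = 18.37°  ✓
  (3,4): δ = 116.68°  ·
  (3,5): δ = 86.14°  ·
  (4,5): δ = 149.46°  ·
antipodal pairs: 5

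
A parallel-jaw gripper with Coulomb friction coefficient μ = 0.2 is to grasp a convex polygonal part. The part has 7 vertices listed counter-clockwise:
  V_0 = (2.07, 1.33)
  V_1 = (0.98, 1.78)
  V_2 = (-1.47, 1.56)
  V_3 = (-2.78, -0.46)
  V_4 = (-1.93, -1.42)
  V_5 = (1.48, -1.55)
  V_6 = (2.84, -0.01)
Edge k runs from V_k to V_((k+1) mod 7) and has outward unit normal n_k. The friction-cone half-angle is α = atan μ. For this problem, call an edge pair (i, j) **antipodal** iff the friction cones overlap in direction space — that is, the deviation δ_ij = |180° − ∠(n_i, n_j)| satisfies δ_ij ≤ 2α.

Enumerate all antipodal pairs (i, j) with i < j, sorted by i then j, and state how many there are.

count = 4; pairs: (0,4), (1,4), (2,5), (3,6)

α = atan 0.2 = 11.31°;  2α = 22.62°
n_0 = (+0.3816, +0.9243)
n_1 = (-0.0894, +0.9960)
n_2 = (-0.8390, +0.5441)
n_3 = (-0.7487, -0.6629)
n_4 = (-0.0381, -0.9993)
n_5 = (+0.7496, -0.6619)
n_6 = (+0.8670, +0.4982)
  (0,1): δ = 152.44°  ·
  (0,2): δ = 100.53°  ·
  (0,3): δ = 26.04°  ·
  (0,4): δ = 20.25°  ✓
  (0,5): δ = 70.98°  ·
  (0,6): δ = 142.32°  ·
  (1,2): δ = 128.10°  ·
  (1,3): δ = 53.61°  ·
  (1,4): δ = 7.31°  ✓
  (1,5): δ = 43.42°  ·
  (1,6): δ = 114.75°  ·
  (2,3): δ = 105.51°  ·
  (2,4): δ = 59.22°  ·
  (2,5): δ = 8.48°  ✓
  (2,6): δ = 62.85°  ·
  (3,4): δ = 133.71°  ·
  (3,5): δ = 82.97°  ·
  (3,6): δ = 11.64°  ✓
  (4,5): δ = 129.27°  ·
  (4,6): δ = 57.93°  ·
  (5,6): δ = 108.67°  ·
antipodal pairs: 4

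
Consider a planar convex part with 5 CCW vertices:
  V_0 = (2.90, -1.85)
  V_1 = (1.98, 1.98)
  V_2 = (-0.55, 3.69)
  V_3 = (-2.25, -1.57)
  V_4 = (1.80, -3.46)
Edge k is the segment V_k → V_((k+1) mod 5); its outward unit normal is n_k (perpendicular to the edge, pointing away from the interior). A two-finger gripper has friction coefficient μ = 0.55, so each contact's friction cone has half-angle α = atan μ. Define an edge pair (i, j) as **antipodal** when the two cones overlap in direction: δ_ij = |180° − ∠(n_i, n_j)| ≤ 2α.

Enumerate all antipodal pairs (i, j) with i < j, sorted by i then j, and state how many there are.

count = 4; pairs: (0,2), (0,3), (1,3), (2,4)

α = atan 0.55 = 28.81°;  2α = 57.62°
n_0 = (+0.9723, +0.2336)
n_1 = (+0.5600, +0.8285)
n_2 = (-0.9515, +0.3075)
n_3 = (-0.4229, -0.9062)
n_4 = (+0.8257, -0.5641)
  (0,1): δ = 137.56°  ·
  (0,2): δ = 31.42°  ✓
  (0,3): δ = 51.48°  ✓
  (0,4): δ = 132.15°  ·
  (1,2): δ = 73.86°  ·
  (1,3): δ = 9.04°  ✓
  (1,4): δ = 89.71°  ·
  (2,3): δ = 97.11°  ·
  (2,4): δ = 16.43°  ✓
  (3,4): δ = 99.33°  ·
antipodal pairs: 4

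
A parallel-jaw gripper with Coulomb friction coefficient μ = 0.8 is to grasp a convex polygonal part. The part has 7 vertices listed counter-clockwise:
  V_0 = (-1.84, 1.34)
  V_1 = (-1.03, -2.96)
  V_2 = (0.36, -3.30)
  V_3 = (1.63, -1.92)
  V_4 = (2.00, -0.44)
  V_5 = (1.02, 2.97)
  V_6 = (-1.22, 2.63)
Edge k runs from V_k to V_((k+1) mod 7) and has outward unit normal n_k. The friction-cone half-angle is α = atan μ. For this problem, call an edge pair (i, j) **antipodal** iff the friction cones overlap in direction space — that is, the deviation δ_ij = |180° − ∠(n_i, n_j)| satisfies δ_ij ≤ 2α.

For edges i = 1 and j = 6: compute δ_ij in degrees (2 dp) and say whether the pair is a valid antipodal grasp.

α = atan 0.8 = 38.66°;  2α = 77.32°
edge 1: e_1 = (+1.39, -0.34);  n_1 = (-0.2376, -0.9714)
edge 6: e_6 = (-0.62, -1.29);  n_6 = (-0.9013, +0.4332)
∠(n_1, n_6) = 101.92°
δ = |180° − 101.92°| = 78.08°
78.08° > 2α = 77.32°  →  invalid

δ = 78.08°, invalid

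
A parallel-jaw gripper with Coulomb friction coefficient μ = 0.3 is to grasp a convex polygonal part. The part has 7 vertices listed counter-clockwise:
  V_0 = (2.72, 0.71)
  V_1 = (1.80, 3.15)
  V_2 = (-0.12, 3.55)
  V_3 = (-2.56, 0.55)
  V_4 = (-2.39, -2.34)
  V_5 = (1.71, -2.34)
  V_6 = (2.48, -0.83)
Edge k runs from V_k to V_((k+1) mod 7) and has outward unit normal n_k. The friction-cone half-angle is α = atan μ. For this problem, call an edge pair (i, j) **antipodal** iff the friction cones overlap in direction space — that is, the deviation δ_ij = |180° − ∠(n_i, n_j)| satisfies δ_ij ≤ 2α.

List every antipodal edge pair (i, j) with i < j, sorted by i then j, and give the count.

count = 6; pairs: (0,3), (1,4), (2,5), (2,6), (3,5), (3,6)

α = atan 0.3 = 16.70°;  2α = 33.40°
n_0 = (+0.9357, +0.3528)
n_1 = (+0.2040, +0.9790)
n_2 = (-0.7758, +0.6310)
n_3 = (-0.9983, -0.0587)
n_4 = (+0.0000, -1.0000)
n_5 = (+0.8909, -0.4543)
n_6 = (+0.9881, -0.1540)
  (0,1): δ = 122.43°  ·
  (0,2): δ = 59.78°  ·
  (0,3): δ = 17.29°  ✓
  (0,4): δ = 69.34°  ·
  (0,5): δ = 132.32°  ·
  (0,6): δ = 150.48°  ·
  (1,2): δ = 117.35°  ·
  (1,3): δ = 74.87°  ·
  (1,4): δ = 11.77°  ✓
  (1,5): δ = 74.75°  ·
  (1,6): δ = 92.91°  ·
  (2,3): δ = 137.51°  ·
  (2,4): δ = 50.88°  ·
  (2,5): δ = 12.10°  ✓
  (2,6): δ = 30.26°  ✓
  (3,4): δ = 93.37°  ·
  (3,5): δ = 30.39°  ✓
  (3,6): δ = 12.22°  ✓
  (4,5): δ = 117.02°  ·
  (4,6): δ = 98.86°  ·
  (5,6): δ = 161.84°  ·
antipodal pairs: 6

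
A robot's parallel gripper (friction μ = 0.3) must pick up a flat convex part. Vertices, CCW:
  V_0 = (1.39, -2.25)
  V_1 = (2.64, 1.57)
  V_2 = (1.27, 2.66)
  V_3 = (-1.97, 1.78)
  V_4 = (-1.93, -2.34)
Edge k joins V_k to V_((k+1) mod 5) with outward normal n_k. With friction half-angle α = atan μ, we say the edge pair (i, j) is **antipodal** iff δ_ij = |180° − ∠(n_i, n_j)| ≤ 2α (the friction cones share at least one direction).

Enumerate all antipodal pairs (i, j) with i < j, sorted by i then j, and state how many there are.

count = 2; pairs: (0,3), (2,4)

α = atan 0.3 = 16.70°;  2α = 33.40°
n_0 = (+0.9504, -0.3110)
n_1 = (+0.6226, +0.7825)
n_2 = (-0.2621, +0.9650)
n_3 = (-1.0000, -0.0097)
n_4 = (+0.0271, -0.9996)
  (0,1): δ = 110.39°  ·
  (0,2): δ = 56.69°  ·
  (0,3): δ = 18.68°  ✓
  (0,4): δ = 109.67°  ·
  (1,2): δ = 126.30°  ·
  (1,3): δ = 50.94°  ·
  (1,4): δ = 40.06°  ·
  (2,3): δ = 104.64°  ·
  (2,4): δ = 13.64°  ✓
  (3,4): δ = 89.00°  ·
antipodal pairs: 2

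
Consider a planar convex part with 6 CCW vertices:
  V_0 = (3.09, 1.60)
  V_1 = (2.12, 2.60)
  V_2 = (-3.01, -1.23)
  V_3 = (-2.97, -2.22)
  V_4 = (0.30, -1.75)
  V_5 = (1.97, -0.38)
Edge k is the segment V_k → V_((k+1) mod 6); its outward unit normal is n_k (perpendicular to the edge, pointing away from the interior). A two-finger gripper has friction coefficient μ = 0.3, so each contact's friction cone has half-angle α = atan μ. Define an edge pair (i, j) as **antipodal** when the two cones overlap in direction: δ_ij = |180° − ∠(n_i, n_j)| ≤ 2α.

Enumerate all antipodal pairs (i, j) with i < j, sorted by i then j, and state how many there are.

α = atan 0.3 = 16.70°;  2α = 33.40°
n_0 = (+0.7178, +0.6963)
n_1 = (-0.5982, +0.8013)
n_2 = (-0.9992, -0.0404)
n_3 = (+0.1423, -0.9898)
n_4 = (+0.6342, -0.7731)
n_5 = (+0.8704, -0.4923)
  (0,1): δ = 97.38°  ·
  (0,2): δ = 41.81°  ·
  (0,3): δ = 54.05°  ·
  (0,4): δ = 85.24°  ·
  (0,5): δ = 106.38°  ·
  (1,2): δ = 124.43°  ·
  (1,3): δ = 28.57°  ✓
  (1,4): δ = 2.62°  ✓
  (1,5): δ = 23.76°  ✓
  (2,3): δ = 84.13°  ·
  (2,4): δ = 52.95°  ·
  (2,5): δ = 31.81°  ✓
  (3,4): δ = 148.82°  ·
  (3,5): δ = 127.67°  ·
  (4,5): δ = 158.86°  ·
antipodal pairs: 4

count = 4; pairs: (1,3), (1,4), (1,5), (2,5)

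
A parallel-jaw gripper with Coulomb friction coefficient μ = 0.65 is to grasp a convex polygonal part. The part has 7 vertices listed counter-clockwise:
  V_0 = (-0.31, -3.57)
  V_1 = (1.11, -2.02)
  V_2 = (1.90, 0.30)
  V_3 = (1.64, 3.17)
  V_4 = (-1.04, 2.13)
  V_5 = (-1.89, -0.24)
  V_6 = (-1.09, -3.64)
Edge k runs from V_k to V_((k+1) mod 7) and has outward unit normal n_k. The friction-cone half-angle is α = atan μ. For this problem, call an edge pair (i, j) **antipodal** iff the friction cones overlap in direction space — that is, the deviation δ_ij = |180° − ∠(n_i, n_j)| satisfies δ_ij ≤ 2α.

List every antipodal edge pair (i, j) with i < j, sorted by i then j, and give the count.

count = 10; pairs: (0,3), (0,4), (0,5), (1,3), (1,4), (1,5), (2,4), (2,5), (3,6), (4,6)

α = atan 0.65 = 33.02°;  2α = 66.05°
n_0 = (+0.7374, -0.6755)
n_1 = (+0.9466, -0.3223)
n_2 = (+0.9959, +0.0902)
n_3 = (-0.3618, +0.9323)
n_4 = (-0.9413, +0.3376)
n_5 = (-0.9734, -0.2290)
n_6 = (+0.0894, -0.9960)
  (0,1): δ = 156.31°  ·
  (0,2): δ = 132.33°  ·
  (0,3): δ = 26.30°  ✓
  (0,4): δ = 22.76°  ✓
  (0,5): δ = 55.73°  ✓
  (0,6): δ = 137.62°  ·
  (1,2): δ = 156.02°  ·
  (1,3): δ = 49.99°  ✓
  (1,4): δ = 0.93°  ✓
  (1,5): δ = 32.05°  ✓
  (1,6): δ = 113.93°  ·
  (2,3): δ = 73.97°  ·
  (2,4): δ = 24.91°  ✓
  (2,5): δ = 8.06°  ✓
  (2,6): δ = 89.95°  ·
  (3,4): δ = 130.94°  ·
  (3,5): δ = 97.97°  ·
  (3,6): δ = 16.08°  ✓
  (4,5): δ = 147.03°  ·
  (4,6): δ = 65.14°  ✓
  (5,6): δ = 98.11°  ·
antipodal pairs: 10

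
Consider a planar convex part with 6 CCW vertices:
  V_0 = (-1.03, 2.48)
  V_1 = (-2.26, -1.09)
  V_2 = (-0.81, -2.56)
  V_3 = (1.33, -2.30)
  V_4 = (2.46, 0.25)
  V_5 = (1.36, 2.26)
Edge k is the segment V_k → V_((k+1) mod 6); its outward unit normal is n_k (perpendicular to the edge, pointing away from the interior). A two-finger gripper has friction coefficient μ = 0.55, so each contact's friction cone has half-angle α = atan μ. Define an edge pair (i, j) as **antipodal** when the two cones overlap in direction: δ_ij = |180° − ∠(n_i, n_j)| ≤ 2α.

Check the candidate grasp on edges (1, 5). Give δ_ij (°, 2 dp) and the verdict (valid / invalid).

α = atan 0.55 = 28.81°;  2α = 57.62°
edge 1: e_1 = (+1.45, -1.47);  n_1 = (-0.7119, -0.7022)
edge 5: e_5 = (-2.39, +0.22);  n_5 = (+0.0917, +0.9958)
∠(n_1, n_5) = 139.87°
δ = |180° − 139.87°| = 40.13°
40.13° ≤ 2α = 57.62°  →  valid

δ = 40.13°, valid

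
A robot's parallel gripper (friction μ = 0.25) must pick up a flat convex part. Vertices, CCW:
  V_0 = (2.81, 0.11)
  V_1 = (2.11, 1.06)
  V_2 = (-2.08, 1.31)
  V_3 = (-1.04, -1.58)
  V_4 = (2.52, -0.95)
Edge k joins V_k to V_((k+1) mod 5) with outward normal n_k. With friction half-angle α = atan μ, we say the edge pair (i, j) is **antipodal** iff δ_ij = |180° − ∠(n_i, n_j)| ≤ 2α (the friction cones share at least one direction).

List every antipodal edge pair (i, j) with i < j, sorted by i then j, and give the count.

count = 2; pairs: (0,2), (1,3)

α = atan 0.25 = 14.04°;  2α = 28.07°
n_0 = (+0.8051, +0.5932)
n_1 = (+0.0596, +0.9982)
n_2 = (-0.9409, -0.3386)
n_3 = (+0.1743, -0.9847)
n_4 = (+0.9646, -0.2639)
  (0,1): δ = 129.80°  ·
  (0,2): δ = 16.59°  ✓
  (0,3): δ = 63.65°  ·
  (0,4): δ = 128.31°  ·
  (1,2): δ = 66.79°  ·
  (1,3): δ = 13.45°  ✓
  (1,4): δ = 78.11°  ·
  (2,3): δ = 99.76°  ·
  (2,4): δ = 35.09°  ·
  (3,4): δ = 115.34°  ·
antipodal pairs: 2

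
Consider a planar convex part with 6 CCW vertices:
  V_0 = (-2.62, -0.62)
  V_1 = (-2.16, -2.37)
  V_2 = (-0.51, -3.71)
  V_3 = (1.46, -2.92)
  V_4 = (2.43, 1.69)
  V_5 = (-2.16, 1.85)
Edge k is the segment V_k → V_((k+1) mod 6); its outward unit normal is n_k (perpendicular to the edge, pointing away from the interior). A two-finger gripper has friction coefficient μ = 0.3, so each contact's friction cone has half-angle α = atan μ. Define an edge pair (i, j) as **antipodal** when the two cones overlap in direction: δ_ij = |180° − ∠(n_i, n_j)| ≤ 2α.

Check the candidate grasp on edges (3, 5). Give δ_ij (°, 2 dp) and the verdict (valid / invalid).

δ = 1.33°, valid

α = atan 0.3 = 16.70°;  2α = 33.40°
edge 3: e_3 = (+0.97, +4.61);  n_3 = (+0.9786, -0.2059)
edge 5: e_5 = (-0.46, -2.47);  n_5 = (-0.9831, +0.1831)
∠(n_3, n_5) = 178.67°
δ = |180° − 178.67°| = 1.33°
1.33° ≤ 2α = 33.40°  →  valid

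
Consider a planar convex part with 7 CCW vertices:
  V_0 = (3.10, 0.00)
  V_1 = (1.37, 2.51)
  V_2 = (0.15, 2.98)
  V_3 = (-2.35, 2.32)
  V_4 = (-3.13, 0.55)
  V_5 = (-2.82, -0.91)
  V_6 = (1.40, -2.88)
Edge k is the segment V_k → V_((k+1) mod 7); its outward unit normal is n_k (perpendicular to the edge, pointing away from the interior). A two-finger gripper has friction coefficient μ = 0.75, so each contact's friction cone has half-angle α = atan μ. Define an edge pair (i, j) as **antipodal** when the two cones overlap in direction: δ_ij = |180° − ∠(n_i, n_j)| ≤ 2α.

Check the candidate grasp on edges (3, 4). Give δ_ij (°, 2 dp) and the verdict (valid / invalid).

δ = 144.23°, invalid

α = atan 0.75 = 36.87°;  2α = 73.74°
edge 3: e_3 = (-0.78, -1.77);  n_3 = (-0.9151, +0.4033)
edge 4: e_4 = (+0.31, -1.46);  n_4 = (-0.9782, -0.2077)
∠(n_3, n_4) = 35.77°
δ = |180° − 35.77°| = 144.23°
144.23° > 2α = 73.74°  →  invalid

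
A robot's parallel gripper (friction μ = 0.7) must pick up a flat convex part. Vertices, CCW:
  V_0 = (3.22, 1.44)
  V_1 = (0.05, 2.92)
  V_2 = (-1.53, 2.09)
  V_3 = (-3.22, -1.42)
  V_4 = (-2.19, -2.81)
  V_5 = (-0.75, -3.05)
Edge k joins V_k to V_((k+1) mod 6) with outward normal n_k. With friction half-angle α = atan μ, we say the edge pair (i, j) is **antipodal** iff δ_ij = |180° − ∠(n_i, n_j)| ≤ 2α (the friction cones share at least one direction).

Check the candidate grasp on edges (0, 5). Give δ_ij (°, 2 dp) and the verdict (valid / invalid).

α = atan 0.7 = 34.99°;  2α = 69.98°
edge 0: e_0 = (-3.17, +1.48);  n_0 = (+0.4230, +0.9061)
edge 5: e_5 = (+3.97, +4.49);  n_5 = (+0.7492, -0.6624)
∠(n_0, n_5) = 106.46°
δ = |180° − 106.46°| = 73.54°
73.54° > 2α = 69.98°  →  invalid

δ = 73.54°, invalid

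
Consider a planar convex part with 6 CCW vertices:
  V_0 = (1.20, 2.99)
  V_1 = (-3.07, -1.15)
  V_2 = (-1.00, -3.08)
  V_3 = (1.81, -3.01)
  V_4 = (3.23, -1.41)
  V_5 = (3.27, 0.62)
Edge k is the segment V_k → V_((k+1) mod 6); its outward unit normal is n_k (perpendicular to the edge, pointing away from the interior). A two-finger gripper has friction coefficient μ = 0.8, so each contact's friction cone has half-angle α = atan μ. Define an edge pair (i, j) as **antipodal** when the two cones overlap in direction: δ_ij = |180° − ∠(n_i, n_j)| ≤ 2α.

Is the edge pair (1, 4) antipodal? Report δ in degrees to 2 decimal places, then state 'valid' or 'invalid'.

α = atan 0.8 = 38.66°;  2α = 77.32°
edge 1: e_1 = (+2.07, -1.93);  n_1 = (-0.6819, -0.7314)
edge 4: e_4 = (+0.04, +2.03);  n_4 = (+0.9998, -0.0197)
∠(n_1, n_4) = 131.87°
δ = |180° − 131.87°| = 48.13°
48.13° ≤ 2α = 77.32°  →  valid

δ = 48.13°, valid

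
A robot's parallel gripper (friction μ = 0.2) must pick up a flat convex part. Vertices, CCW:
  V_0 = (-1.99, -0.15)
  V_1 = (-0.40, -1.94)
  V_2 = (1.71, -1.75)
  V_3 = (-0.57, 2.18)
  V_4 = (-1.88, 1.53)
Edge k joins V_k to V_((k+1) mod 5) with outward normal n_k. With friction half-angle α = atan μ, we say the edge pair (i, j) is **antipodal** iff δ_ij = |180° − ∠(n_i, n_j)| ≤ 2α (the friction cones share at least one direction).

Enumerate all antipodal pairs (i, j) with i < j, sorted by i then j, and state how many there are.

count = 2; pairs: (0,2), (1,3)

α = atan 0.2 = 11.31°;  2α = 22.62°
n_0 = (-0.7476, -0.6641)
n_1 = (+0.0897, -0.9960)
n_2 = (+0.8650, +0.5018)
n_3 = (-0.4445, +0.8958)
n_4 = (-0.9979, +0.0653)
  (0,1): δ = 126.47°  ·
  (0,2): δ = 11.49°  ✓
  (0,3): δ = 74.78°  ·
  (0,4): δ = 134.64°  ·
  (1,2): δ = 65.03°  ·
  (1,3): δ = 21.24°  ✓
  (1,4): δ = 81.11°  ·
  (2,3): δ = 93.73°  ·
  (2,4): δ = 33.87°  ·
  (3,4): δ = 120.14°  ·
antipodal pairs: 2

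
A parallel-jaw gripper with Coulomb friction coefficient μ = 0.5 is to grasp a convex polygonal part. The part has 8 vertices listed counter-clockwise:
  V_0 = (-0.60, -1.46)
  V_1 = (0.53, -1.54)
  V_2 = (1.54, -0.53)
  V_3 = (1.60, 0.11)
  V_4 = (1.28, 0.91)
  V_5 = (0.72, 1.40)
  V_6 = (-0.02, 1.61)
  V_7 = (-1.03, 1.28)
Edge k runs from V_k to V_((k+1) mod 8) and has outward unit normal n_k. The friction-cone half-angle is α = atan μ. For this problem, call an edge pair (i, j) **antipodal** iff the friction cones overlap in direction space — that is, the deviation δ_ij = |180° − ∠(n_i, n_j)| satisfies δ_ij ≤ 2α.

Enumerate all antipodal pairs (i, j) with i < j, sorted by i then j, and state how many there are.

count = 7; pairs: (0,4), (0,5), (0,6), (1,6), (2,7), (3,7), (4,7)

α = atan 0.5 = 26.57°;  2α = 53.13°
n_0 = (-0.0706, -0.9975)
n_1 = (+0.7071, -0.7071)
n_2 = (+0.9956, -0.0933)
n_3 = (+0.9285, +0.3714)
n_4 = (+0.6585, +0.7526)
n_5 = (+0.2730, +0.9620)
n_6 = (-0.3106, +0.9505)
n_7 = (-0.9879, -0.1550)
  (0,1): δ = 130.95°  ·
  (0,2): δ = 91.31°  ·
  (0,3): δ = 64.15°  ·
  (0,4): δ = 37.14°  ✓
  (0,5): δ = 11.79°  ✓
  (0,6): δ = 22.14°  ✓
  (0,7): δ = 102.97°  ·
  (1,2): δ = 140.36°  ·
  (1,3): δ = 113.20°  ·
  (1,4): δ = 86.19°  ·
  (1,5): δ = 60.84°  ·
  (1,6): δ = 26.91°  ✓
  (1,7): δ = 53.92°  ·
  (2,3): δ = 152.84°  ·
  (2,4): δ = 125.83°  ·
  (2,5): δ = 100.49°  ·
  (2,6): δ = 66.55°  ·
  (2,7): δ = 14.27°  ✓
  (3,4): δ = 152.99°  ·
  (3,5): δ = 127.64°  ·
  (3,6): δ = 93.71°  ·
  (3,7): δ = 12.88°  ✓
  (4,5): δ = 154.66°  ·
  (4,6): δ = 120.72°  ·
  (4,7): δ = 39.90°  ✓
  (5,6): δ = 146.06°  ·
  (5,7): δ = 65.24°  ·
  (6,7): δ = 99.17°  ·
antipodal pairs: 7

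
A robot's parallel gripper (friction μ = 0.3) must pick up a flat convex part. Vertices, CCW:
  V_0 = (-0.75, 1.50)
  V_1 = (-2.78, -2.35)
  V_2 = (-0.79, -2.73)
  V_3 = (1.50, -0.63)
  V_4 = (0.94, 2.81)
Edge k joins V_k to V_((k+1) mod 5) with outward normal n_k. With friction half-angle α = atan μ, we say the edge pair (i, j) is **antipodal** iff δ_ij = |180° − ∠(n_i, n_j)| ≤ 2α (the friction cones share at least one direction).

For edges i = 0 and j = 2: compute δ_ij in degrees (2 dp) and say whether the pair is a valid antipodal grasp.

δ = 19.68°, valid

α = atan 0.3 = 16.70°;  2α = 33.40°
edge 0: e_0 = (-2.03, -3.85);  n_0 = (-0.8846, +0.4664)
edge 2: e_2 = (+2.29, +2.10);  n_2 = (+0.6759, -0.7370)
∠(n_0, n_2) = 160.32°
δ = |180° − 160.32°| = 19.68°
19.68° ≤ 2α = 33.40°  →  valid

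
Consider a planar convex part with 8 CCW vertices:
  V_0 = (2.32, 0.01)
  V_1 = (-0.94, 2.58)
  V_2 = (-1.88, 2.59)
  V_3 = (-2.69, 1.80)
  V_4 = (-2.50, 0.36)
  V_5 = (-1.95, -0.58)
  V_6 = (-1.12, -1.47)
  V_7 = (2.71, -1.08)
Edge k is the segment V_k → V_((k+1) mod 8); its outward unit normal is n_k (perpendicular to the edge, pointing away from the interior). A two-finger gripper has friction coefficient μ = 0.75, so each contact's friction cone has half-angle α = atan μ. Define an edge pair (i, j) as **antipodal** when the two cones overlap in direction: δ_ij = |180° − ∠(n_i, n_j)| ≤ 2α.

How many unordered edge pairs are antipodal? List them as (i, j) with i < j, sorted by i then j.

count = 12; pairs: (0,3), (0,4), (0,5), (0,6), (1,4), (1,5), (1,6), (2,6), (2,7), (3,7), (4,7), (5,7)

α = atan 0.75 = 36.87°;  2α = 73.74°
n_0 = (+0.6191, +0.7853)
n_1 = (+0.0106, +0.9999)
n_2 = (-0.6982, +0.7159)
n_3 = (-0.9914, -0.1308)
n_4 = (-0.8631, -0.5050)
n_5 = (-0.7313, -0.6820)
n_6 = (+0.1013, -0.9949)
n_7 = (+0.9415, +0.3369)
  (0,1): δ = 142.36°  ·
  (0,2): δ = 97.47°  ·
  (0,3): δ = 44.23°  ✓
  (0,4): δ = 21.42°  ✓
  (0,5): δ = 8.75°  ✓
  (0,6): δ = 44.06°  ✓
  (0,7): δ = 147.94°  ·
  (1,2): δ = 135.11°  ·
  (1,3): δ = 81.87°  ·
  (1,4): δ = 59.06°  ✓
  (1,5): δ = 46.39°  ✓
  (1,6): δ = 6.42°  ✓
  (1,7): δ = 110.30°  ·
  (2,3): δ = 126.77°  ·
  (2,4): δ = 103.95°  ·
  (2,5): δ = 91.28°  ·
  (2,6): δ = 38.47°  ✓
  (2,7): δ = 65.40°  ✓
  (3,4): δ = 157.18°  ·
  (3,5): δ = 144.51°  ·
  (3,6): δ = 91.70°  ·
  (3,7): δ = 12.17°  ✓
  (4,5): δ = 167.33°  ·
  (4,6): δ = 114.52°  ·
  (4,7): δ = 10.65°  ✓
  (5,6): δ = 127.19°  ·
  (5,7): δ = 23.32°  ✓
  (6,7): δ = 76.13°  ·
antipodal pairs: 12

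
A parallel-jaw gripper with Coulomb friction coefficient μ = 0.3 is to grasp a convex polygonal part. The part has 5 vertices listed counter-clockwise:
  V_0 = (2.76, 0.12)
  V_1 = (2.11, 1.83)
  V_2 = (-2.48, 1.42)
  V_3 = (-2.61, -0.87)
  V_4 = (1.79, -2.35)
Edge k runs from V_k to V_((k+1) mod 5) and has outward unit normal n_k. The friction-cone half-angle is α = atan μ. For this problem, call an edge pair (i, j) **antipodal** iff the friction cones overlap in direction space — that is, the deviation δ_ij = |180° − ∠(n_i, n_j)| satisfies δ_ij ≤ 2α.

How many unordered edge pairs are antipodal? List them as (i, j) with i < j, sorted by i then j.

α = atan 0.3 = 16.70°;  2α = 33.40°
n_0 = (+0.9347, +0.3553)
n_1 = (-0.0890, +0.9960)
n_2 = (-0.9984, +0.0567)
n_3 = (-0.3188, -0.9478)
n_4 = (+0.9308, -0.3655)
  (0,1): δ = 105.71°  ·
  (0,2): δ = 24.06°  ✓
  (0,3): δ = 50.60°  ·
  (0,4): δ = 137.75°  ·
  (1,2): δ = 98.35°  ·
  (1,3): δ = 23.70°  ✓
  (1,4): δ = 63.46°  ·
  (2,3): δ = 105.34°  ·
  (2,4): δ = 18.19°  ✓
  (3,4): δ = 92.85°  ·
antipodal pairs: 3

count = 3; pairs: (0,2), (1,3), (2,4)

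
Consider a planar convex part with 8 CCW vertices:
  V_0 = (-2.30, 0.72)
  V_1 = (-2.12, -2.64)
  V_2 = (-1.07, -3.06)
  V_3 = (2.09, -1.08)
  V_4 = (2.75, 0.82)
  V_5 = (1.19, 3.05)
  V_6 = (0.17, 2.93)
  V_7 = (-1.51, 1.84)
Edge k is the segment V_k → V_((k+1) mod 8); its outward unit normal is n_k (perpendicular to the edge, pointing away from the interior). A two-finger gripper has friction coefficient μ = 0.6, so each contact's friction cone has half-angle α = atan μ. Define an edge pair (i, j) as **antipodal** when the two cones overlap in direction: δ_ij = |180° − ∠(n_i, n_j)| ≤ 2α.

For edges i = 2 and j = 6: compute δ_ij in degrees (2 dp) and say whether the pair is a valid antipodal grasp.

α = atan 0.6 = 30.96°;  2α = 61.93°
edge 2: e_2 = (+3.16, +1.98);  n_2 = (+0.5310, -0.8474)
edge 6: e_6 = (-1.68, -1.09);  n_6 = (-0.5443, +0.8389)
∠(n_2, n_6) = 179.09°
δ = |180° − 179.09°| = 0.91°
0.91° ≤ 2α = 61.93°  →  valid

δ = 0.91°, valid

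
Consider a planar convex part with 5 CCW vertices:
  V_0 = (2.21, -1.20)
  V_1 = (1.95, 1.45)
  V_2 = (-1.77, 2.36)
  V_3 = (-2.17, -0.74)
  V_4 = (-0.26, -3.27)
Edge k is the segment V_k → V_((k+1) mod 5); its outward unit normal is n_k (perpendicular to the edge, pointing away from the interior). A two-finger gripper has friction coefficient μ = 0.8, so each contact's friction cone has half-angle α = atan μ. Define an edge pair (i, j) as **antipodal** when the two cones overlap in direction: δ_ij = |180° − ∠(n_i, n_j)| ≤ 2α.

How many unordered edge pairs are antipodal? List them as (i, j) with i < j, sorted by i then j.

α = atan 0.8 = 38.66°;  2α = 77.32°
n_0 = (+0.9952, +0.0976)
n_1 = (+0.2376, +0.9714)
n_2 = (-0.9918, +0.1280)
n_3 = (-0.7981, -0.6025)
n_4 = (+0.6423, -0.7664)
  (0,1): δ = 109.35°  ·
  (0,2): δ = 12.96°  ✓
  (0,3): δ = 31.45°  ✓
  (0,4): δ = 124.36°  ·
  (1,2): δ = 83.61°  ·
  (1,3): δ = 39.20°  ✓
  (1,4): δ = 53.71°  ✓
  (2,3): δ = 135.60°  ·
  (2,4): δ = 42.68°  ✓
  (3,4): δ = 87.09°  ·
antipodal pairs: 5

count = 5; pairs: (0,2), (0,3), (1,3), (1,4), (2,4)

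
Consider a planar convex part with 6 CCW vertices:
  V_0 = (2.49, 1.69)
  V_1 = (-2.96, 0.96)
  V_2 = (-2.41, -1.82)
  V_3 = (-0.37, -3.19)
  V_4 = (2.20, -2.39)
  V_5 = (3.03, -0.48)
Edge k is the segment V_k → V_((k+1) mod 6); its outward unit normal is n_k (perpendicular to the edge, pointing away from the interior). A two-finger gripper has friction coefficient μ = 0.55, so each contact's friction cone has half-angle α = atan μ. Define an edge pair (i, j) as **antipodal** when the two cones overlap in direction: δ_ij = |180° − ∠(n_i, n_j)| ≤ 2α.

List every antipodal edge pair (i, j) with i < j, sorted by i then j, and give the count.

count = 5; pairs: (0,2), (0,3), (1,4), (1,5), (2,5)

α = atan 0.55 = 28.81°;  2α = 57.62°
n_0 = (-0.1328, +0.9911)
n_1 = (-0.9810, -0.1941)
n_2 = (-0.5575, -0.8302)
n_3 = (+0.2972, -0.9548)
n_4 = (+0.9171, -0.3986)
n_5 = (+0.9704, +0.2415)
  (0,1): δ = 86.44°  ·
  (0,2): δ = 41.51°  ✓
  (0,3): δ = 9.66°  ✓
  (0,4): δ = 58.88°  ·
  (0,5): δ = 96.35°  ·
  (1,2): δ = 135.08°  ·
  (1,3): δ = 83.90°  ·
  (1,4): δ = 34.68°  ✓
  (1,5): δ = 2.78°  ✓
  (2,3): δ = 128.83°  ·
  (2,4): δ = 79.60°  ·
  (2,5): δ = 42.14°  ✓
  (3,4): δ = 130.78°  ·
  (3,5): δ = 93.32°  ·
  (4,5): δ = 142.54°  ·
antipodal pairs: 5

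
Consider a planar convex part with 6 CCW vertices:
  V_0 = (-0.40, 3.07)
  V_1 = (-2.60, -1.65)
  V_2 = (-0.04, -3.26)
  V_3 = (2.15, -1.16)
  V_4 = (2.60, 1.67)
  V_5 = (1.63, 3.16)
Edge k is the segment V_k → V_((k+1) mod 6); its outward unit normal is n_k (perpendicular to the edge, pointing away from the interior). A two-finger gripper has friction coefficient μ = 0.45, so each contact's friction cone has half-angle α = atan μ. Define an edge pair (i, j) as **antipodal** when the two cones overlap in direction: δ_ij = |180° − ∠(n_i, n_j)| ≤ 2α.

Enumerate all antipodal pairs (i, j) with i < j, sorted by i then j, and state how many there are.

α = atan 0.45 = 24.23°;  2α = 48.46°
n_0 = (-0.9064, +0.4225)
n_1 = (-0.5324, -0.8465)
n_2 = (+0.6921, -0.7218)
n_3 = (+0.9876, -0.1570)
n_4 = (+0.8381, +0.5456)
n_5 = (-0.0443, +0.9990)
  (0,1): δ = 97.18°  ·
  (0,2): δ = 21.21°  ✓
  (0,3): δ = 15.96°  ✓
  (0,4): δ = 58.05°  ·
  (0,5): δ = 117.53°  ·
  (1,2): δ = 104.04°  ·
  (1,3): δ = 66.87°  ·
  (1,4): δ = 24.77°  ✓
  (1,5): δ = 34.70°  ✓
  (2,3): δ = 142.83°  ·
  (2,4): δ = 100.73°  ·
  (2,5): δ = 41.26°  ✓
  (3,4): δ = 137.90°  ·
  (3,5): δ = 78.43°  ·
  (4,5): δ = 120.53°  ·
antipodal pairs: 5

count = 5; pairs: (0,2), (0,3), (1,4), (1,5), (2,5)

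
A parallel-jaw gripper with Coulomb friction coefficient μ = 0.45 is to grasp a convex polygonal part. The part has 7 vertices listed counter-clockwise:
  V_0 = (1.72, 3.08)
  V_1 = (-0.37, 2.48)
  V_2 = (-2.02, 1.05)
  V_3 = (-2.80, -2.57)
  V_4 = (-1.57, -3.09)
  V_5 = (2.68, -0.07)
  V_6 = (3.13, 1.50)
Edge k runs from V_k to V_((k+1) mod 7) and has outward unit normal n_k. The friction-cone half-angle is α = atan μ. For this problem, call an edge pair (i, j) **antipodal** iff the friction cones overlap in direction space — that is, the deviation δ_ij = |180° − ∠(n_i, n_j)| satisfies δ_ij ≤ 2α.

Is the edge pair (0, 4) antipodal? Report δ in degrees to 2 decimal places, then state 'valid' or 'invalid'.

α = atan 0.45 = 24.23°;  2α = 48.46°
edge 0: e_0 = (-2.09, -0.60);  n_0 = (-0.2759, +0.9612)
edge 4: e_4 = (+4.25, +3.02);  n_4 = (+0.5792, -0.8152)
∠(n_0, n_4) = 160.62°
δ = |180° − 160.62°| = 19.38°
19.38° ≤ 2α = 48.46°  →  valid

δ = 19.38°, valid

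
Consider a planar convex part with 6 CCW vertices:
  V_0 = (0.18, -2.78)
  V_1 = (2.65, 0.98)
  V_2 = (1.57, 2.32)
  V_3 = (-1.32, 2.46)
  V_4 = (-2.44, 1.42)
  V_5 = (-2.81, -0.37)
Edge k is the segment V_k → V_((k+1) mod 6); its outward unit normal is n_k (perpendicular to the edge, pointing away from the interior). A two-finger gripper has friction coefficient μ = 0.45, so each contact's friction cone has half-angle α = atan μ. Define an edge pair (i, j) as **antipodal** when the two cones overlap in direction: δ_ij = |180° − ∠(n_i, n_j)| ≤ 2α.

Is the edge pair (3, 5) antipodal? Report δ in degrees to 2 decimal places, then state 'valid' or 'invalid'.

α = atan 0.45 = 24.23°;  2α = 48.46°
edge 3: e_3 = (-1.12, -1.04);  n_3 = (-0.6805, +0.7328)
edge 5: e_5 = (+2.99, -2.41);  n_5 = (-0.6275, -0.7786)
∠(n_3, n_5) = 98.25°
δ = |180° − 98.25°| = 81.75°
81.75° > 2α = 48.46°  →  invalid

δ = 81.75°, invalid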